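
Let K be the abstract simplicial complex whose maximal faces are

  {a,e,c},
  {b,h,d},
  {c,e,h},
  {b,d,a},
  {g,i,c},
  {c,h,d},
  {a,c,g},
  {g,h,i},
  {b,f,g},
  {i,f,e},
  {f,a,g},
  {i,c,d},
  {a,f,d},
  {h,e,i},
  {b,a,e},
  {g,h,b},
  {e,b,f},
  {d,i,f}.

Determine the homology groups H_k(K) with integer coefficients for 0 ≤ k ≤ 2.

H_0 = Z,  H_1 = Z ⊕ Z/2,  H_2 = 0.

We work with the vertex ordering a < b < c < d < e < f < g < h < i. The simplices of K, each written with vertices in increasing order, are:

  0-simplices (9): a, b, c, d, e, f, g, h, i
  1-simplices (27): ab, ac, ad, ae, af, ag, bd, be, bf, bg, bh, cd, ce, cg, ch, ci, df, dh, di, ef, eh, ei, fg, fi, gh, gi, hi
  2-simplices (18): abd, abe, ace, acg, adf, afg, bdh, bef, bfg, bgh, cdh, cdi, ceh, cgi, dfi, efi, ehi, ghi

giving chain groups C_0 ≅ Z^9, C_1 ≅ Z^27, C_2 ≅ Z^18.

∂_1: C_1 → C_0 is given by ∂[p,q] = [q] − [p]. For instance
  ∂bh = h − b.
The 9×27 boundary matrix has rank 8 and Smith normal form diag(1,1,1,1,1,1,1,1).

The boundary map ∂_2: C_2 → C_1 sends each 2-simplex [p,q,r] to [q,r] − [p,r] + [p,q]. For instance
  ∂cdi = di − ci + cd,
  ∂acg = cg − ag + ac.
The resulting 27×18 matrix has rank 18, and its Smith normal form has invariant factors (1,1,1,1,1,1,1,1,1,1,1,1,1,1,1,1,1,2).

Reading off H_k = ker ∂_k / im ∂_{k+1}:

  H_0: rank C_0 − rank ∂_1 = 9 − 8 = 1, and the invariant factors of ∂_1 are all 1, so H_0 ≅ Z.
  H_1: rank ker ∂_1 − rank ∂_2 = (27 − 8) − 18 = 1, and ∂_2 has invariant factor 2 > 1, so H_1 ≅ Z ⊕ Z/2.
  H_2: rank ker ∂_2 − rank ∂_3 = (18 − 18) − 0 = 0, and there is no ∂_3, so H_2 ≅ 0.

As a check, the Euler characteristic is 9 − 27 + 18 = 0, which agrees with 1 − 1 + 0 = 0.
(K is a triangulation of the Klein bottle.)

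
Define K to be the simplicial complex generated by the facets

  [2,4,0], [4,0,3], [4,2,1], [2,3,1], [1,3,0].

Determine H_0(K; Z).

H_0 = Z.

Take the total order 0 < 1 < 2 < 3 < 4 on the vertex set. Then K (dimension 2) consists of the simplices:

  0-simplices (5): [0], [1], [2], [3], [4]
  1-simplices (10): [0,1], [0,2], [0,3], [0,4], [1,2], [1,3], [1,4], [2,3], [2,4], [3,4]
  2-simplices (5): [0,1,3], [0,2,4], [0,3,4], [1,2,3], [1,2,4]

so the chain groups are C_0 ≅ Z^5, C_1 ≅ Z^10, C_2 ≅ Z^5.

The boundary map ∂_1: C_1 → C_0 is given by ∂[p,q] = [q] − [p]. For instance
  ∂[0,4] = [4] − [0].
This gives a 5×10 integer matrix of rank 4; reducing to Smith normal form yields diagonal entries (1,1,1,1).

∂_2: C_2 → C_1 acts by ∂[p,q,r] = [q,r] − [p,r] + [p,q]. For instance
  ∂[1,2,4] = [2,4] − [1,4] + [1,2],
  ∂[0,3,4] = [3,4] − [0,4] + [0,3].
The 10×5 boundary matrix has rank 5 and Smith normal form diag(1,1,1,1,1).

From H_k ≅ ker(∂_k) / im(∂_{k+1}) we obtain:

  H_0: rank C_0 − rank ∂_1 = 5 − 4 = 1, and the invariant factors of ∂_1 are all 1, so H_0 = Z.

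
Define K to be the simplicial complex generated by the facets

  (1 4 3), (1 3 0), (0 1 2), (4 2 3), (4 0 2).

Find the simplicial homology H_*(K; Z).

H_0 ≅ Z,  H_1 ≅ Z,  H_2 = 0.

K has 5 vertices, 10 edges, 5 triangles.
rank ∂_0 = 0, rank ∂_1 = 4 ⇒ b_0 = 5 − 0 − 4 = 1; all invariant factors of ∂_1 are 1 so no torsion. So H_0 ≅ Z.
rank ∂_1 = 4, rank ∂_2 = 5 ⇒ b_1 = 10 − 4 − 5 = 1; all invariant factors of ∂_2 are 1 so no torsion. So H_1 ≅ Z.
rank ∂_2 = 5, rank ∂_3 = 0 ⇒ b_2 = 5 − 5 − 0 = 0. So H_2 ≅ 0.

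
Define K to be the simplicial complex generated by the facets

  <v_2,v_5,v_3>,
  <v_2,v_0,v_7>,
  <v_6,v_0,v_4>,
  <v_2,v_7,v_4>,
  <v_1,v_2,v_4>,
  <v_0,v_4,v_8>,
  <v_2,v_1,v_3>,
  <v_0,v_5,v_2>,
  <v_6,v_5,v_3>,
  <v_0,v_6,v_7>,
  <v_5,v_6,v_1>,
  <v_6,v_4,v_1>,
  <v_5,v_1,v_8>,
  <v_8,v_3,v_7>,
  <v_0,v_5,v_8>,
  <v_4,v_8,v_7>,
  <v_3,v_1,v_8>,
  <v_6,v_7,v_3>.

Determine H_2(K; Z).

H_2 ≅ 0.

Take the total order v_0 < v_1 < v_2 < v_3 < v_4 < v_5 < v_6 < v_7 < v_8 on the vertex set. Then K (dimension 2) consists of the simplices:

  0-simplices (9): [v_0], [v_1], [v_2], [v_3], [v_4], [v_5], [v_6], [v_7], [v_8]
  1-simplices (27): (27 of them)
  2-simplices (18): (18 of them)

giving chain groups C_0 ≅ Z^9, C_1 ≅ Z^27, C_2 ≅ Z^18.

Boundary ∂_1: C_1 → C_0 maps an edge to its endpoints' difference, ∂[p,q] = q − p. For instance
  ∂[v_1,v_6] = [v_6] − [v_1].
The resulting 9×27 matrix has rank 8, and its Smith normal form has invariant factors (1,1,1,1,1,1,1,1).

∂_2: C_2 → C_1 maps a triangle to the signed sum of its edges. For instance
  ∂[v_4,v_7,v_8] = [v_7,v_8] − [v_4,v_8] + [v_4,v_7],
  ∂[v_1,v_5,v_6] = [v_5,v_6] − [v_1,v_6] + [v_1,v_5].
As a 27×18 matrix over Z this has rank 18, with invariant factors (1,1,1,1,1,1,1,1,1,1,1,1,1,1,1,1,1,2).

From H_k ≅ ker(∂_k) / im(∂_{k+1}) we obtain:

  H_2: rank ker ∂_2 − rank ∂_3 = (18 − 18) − 0 = 0, and there is no ∂_3, so H_2 ≅ 0.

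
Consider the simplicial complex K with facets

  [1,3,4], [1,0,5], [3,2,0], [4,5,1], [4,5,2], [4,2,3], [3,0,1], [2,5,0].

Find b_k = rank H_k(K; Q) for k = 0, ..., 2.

b_0 = 1, b_1 = 0, b_2 = 1.

Order the vertices as 0 < 1 < 2 < 3 < 4 < 5. Listing each simplex with vertices in this order, K has dimension 2 with simplices:

  0-simplices (6): [0], [1], [2], [3], [4], [5]
  1-simplices (12): [0,1], [0,2], [0,3], [0,5], [1,3], [1,4], [1,5], [2,3], [2,4], [2,5], [3,4], [4,5]
  2-simplices (8): [0,1,3], [0,1,5], [0,2,3], [0,2,5], [1,3,4], [1,4,5], [2,3,4], [2,4,5]

giving chain groups C_0 ≅ Z^6, C_1 ≅ Z^12, C_2 ≅ Z^8.

The boundary map ∂_1: C_1 → C_0 sends each edge [p,q] (with p < q) to q − p. For instance
  ∂[4,5] = [5] − [4].
The 6×12 boundary matrix has rank 5 and Smith normal form diag(1,1,1,1,1).

Boundary ∂_2: C_2 → C_1 maps a triangle to the signed sum of its edges. For instance
  ∂[1,3,4] = [3,4] − [1,4] + [1,3],
  ∂[2,4,5] = [4,5] − [2,5] + [2,4].
The 12×8 boundary matrix has rank 7 and Smith normal form diag(1,1,1,1,1,1,1).

Reading off H_k = ker ∂_k / im ∂_{k+1}:

  H_0: rank C_0 − rank ∂_1 = 6 − 5 = 1, and the invariant factors of ∂_1 are all 1, so H_0 ≅ Z.
  H_1: rank ker ∂_1 − rank ∂_2 = (12 − 5) − 7 = 0, and the invariant factors of ∂_2 are all 1, so H_1 ≅ 0.
  H_2: rank ker ∂_2 − rank ∂_3 = (8 − 7) − 0 = 1, and there is no ∂_3, so H_2 ≅ Z.

As a check, the Euler characteristic is 6 − 12 + 8 = 2, which agrees with 1 − 0 + 1 = 2.
(K is a triangulation of the 2-sphere S^2.)

Hence the Betti numbers are b_0 = 1, b_1 = 0, b_2 = 1.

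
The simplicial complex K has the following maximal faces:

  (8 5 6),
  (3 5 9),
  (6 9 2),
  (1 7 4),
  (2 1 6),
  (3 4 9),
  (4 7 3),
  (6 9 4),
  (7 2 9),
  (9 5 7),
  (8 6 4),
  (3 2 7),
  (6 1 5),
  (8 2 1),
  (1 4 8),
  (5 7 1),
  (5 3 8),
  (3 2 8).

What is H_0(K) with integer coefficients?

K has 9 vertices, 27 edges, 18 triangles.
rank ∂_0 = 0, rank ∂_1 = 8 ⇒ b_0 = 9 − 0 − 8 = 1; all invariant factors of ∂_1 are 1 so no torsion. So H_0 = Z.

H_0 = Z.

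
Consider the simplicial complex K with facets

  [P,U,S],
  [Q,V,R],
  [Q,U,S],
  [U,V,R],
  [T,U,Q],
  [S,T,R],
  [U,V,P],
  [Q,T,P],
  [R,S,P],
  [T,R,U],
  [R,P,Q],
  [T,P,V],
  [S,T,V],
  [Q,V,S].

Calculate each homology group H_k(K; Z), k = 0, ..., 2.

H_0 = Z,  H_1 = Z^2,  H_2 = Z.

Take the total order P < Q < R < S < T < U < V on the vertex set. Then K (dimension 2) consists of the simplices:

  0-simplices (7): P, Q, R, S, T, U, V
  1-simplices (21): PQ, PR, PS, PT, PU, PV, QR, QS, QT, QU, QV, RS, RT, RU, RV, ST, SU, SV, TU, TV, UV
  2-simplices (14): PQR, PQT, PRS, PSU, PTV, PUV, QRV, QSU, QSV, QTU, RST, RTU, RUV, STV

Hence C_0 ≅ Z^7, C_1 ≅ Z^21, C_2 ≅ Z^14.

∂_1: C_1 → C_0 is given by ∂[p,q] = [q] − [p]. For instance
  ∂PU = U − P.
The resulting 7×21 matrix has rank 6, and its Smith normal form has invariant factors (1,1,1,1,1,1).

The boundary map ∂_2: C_2 → C_1 sends each 2-simplex [p,q,r] to [q,r] − [p,r] + [p,q]. For instance
  ∂QSU = SU − QU + QS,
  ∂PRS = RS − PS + PR.
As a 21×14 matrix over Z this has rank 13, with invariant factors (1,1,1,1,1,1,1,1,1,1,1,1,1).

Reading off H_k = ker ∂_k / im ∂_{k+1}:

  H_0: rank C_0 − rank ∂_1 = 7 − 6 = 1, and the invariant factors of ∂_1 are all 1, so H_0 = Z.
  H_1: rank ker ∂_1 − rank ∂_2 = (21 − 6) − 13 = 2, and the invariant factors of ∂_2 are all 1, so H_1 = Z^2.
  H_2: rank ker ∂_2 − rank ∂_3 = (14 − 13) − 0 = 1, and there is no ∂_3, so H_2 = Z.

As a check, the Euler characteristic is 7 − 21 + 14 = 0, which agrees with 1 − 2 + 1 = 0.
(K is a triangulation of the torus T^2.)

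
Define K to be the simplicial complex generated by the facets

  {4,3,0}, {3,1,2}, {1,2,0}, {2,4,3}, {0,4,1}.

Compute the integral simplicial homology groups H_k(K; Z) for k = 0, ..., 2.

Order the vertices as 0 < 1 < 2 < 3 < 4. Listing each simplex with vertices in this order, K has dimension 2 with simplices:

  0-simplices (5): [0], [1], [2], [3], [4]
  1-simplices (10): [0,1], [0,2], [0,3], [0,4], [1,2], [1,3], [1,4], [2,3], [2,4], [3,4]
  2-simplices (5): [0,1,2], [0,1,4], [0,3,4], [1,2,3], [2,3,4]

giving chain groups C_0 ≅ Z^5, C_1 ≅ Z^10, C_2 ≅ Z^5.

The boundary map ∂_1: C_1 → C_0 maps an edge to its endpoints' difference, ∂[p,q] = q − p. For instance
  ∂[3,4] = [4] − [3].
This gives a 5×10 integer matrix of rank 4; reducing to Smith normal form yields diagonal entries (1,1,1,1).

∂_2: C_2 → C_1 maps a triangle to the signed sum of its edges. For instance
  ∂[2,3,4] = [3,4] − [2,4] + [2,3],
  ∂[0,1,2] = [1,2] − [0,2] + [0,1].
The resulting 10×5 matrix has rank 5, and its Smith normal form has invariant factors (1,1,1,1,1).

Computing H_k = (kernel of ∂_k) / (image of ∂_{k+1}):

  H_0: rank C_0 − rank ∂_1 = 5 − 4 = 1, and the invariant factors of ∂_1 are all 1, so H_0 ≅ Z.
  H_1: rank ker ∂_1 − rank ∂_2 = (10 − 4) − 5 = 1, and the invariant factors of ∂_2 are all 1, so H_1 ≅ Z.
  H_2: rank ker ∂_2 − rank ∂_3 = (5 − 5) − 0 = 0, and there is no ∂_3, so H_2 ≅ 0.

As a check, the Euler characteristic is 5 − 10 + 5 = 0, which agrees with 1 − 1 + 0 = 0.

H_0 ≅ Z,  H_1 ≅ Z,  H_2 = 0.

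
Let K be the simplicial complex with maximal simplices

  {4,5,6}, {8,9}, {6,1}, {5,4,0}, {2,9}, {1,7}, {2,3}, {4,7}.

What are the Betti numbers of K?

We work with the vertex ordering 0 < 1 < 2 < 3 < 4 < 5 < 6 < 7 < 8 < 9. The simplices of K, each written with vertices in increasing order, are:

  0-simplices (10): [0], [1], [2], [3], [4], [5], [6], [7], [8], [9]
  1-simplices (11): [0,4], [0,5], [1,6], [1,7], [2,3], [2,9], [4,5], [4,6], [4,7], [5,6], [8,9]
  2-simplices (2): [0,4,5], [4,5,6]

giving chain groups C_0 ≅ Z^10, C_1 ≅ Z^11, C_2 ≅ Z^2.

The boundary map ∂_1: C_1 → C_0 is given by ∂[p,q] = [q] − [p]. For instance
  ∂[1,6] = [6] − [1].
The resulting 10×11 matrix has rank 8, and its Smith normal form has invariant factors (1,1,1,1,1,1,1,1).

Boundary ∂_2: C_2 → C_1 acts by ∂[p,q,r] = [q,r] − [p,r] + [p,q]. For instance
  ∂[0,4,5] = [4,5] − [0,5] + [0,4],
  ∂[4,5,6] = [5,6] − [4,6] + [4,5].
As a 11×2 matrix over Z this has rank 2, with invariant factors (1,1).

Computing H_k = (kernel of ∂_k) / (image of ∂_{k+1}):

  H_0: rank C_0 − rank ∂_1 = 10 − 8 = 2, and the invariant factors of ∂_1 are all 1, so H_0 = Z^2.
  H_1: rank ker ∂_1 − rank ∂_2 = (11 − 8) − 2 = 1, and the invariant factors of ∂_2 are all 1, so H_1 = Z.
  H_2: rank ker ∂_2 − rank ∂_3 = (2 − 2) − 0 = 0, and there is no ∂_3, so H_2 = 0.

Hence the Betti numbers are b_0 = 2, b_1 = 1, b_2 = 0.

b_0 = 2, b_1 = 1, b_2 = 0.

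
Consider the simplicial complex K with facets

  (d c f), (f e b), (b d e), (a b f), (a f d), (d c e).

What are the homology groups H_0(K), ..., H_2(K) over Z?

Fix the vertex order a < b < c < d < e < f and write every simplex with vertices in increasing order. Then dim K = 2 and the simplices of K are:

  0-simplices (6): a, b, c, d, e, f
  1-simplices (12): ab, ad, af, bd, be, bf, cd, ce, cf, de, df, ef
  2-simplices (6): abf, adf, bde, bef, cde, cdf

giving chain groups C_0 ≅ Z^6, C_1 ≅ Z^12, C_2 ≅ Z^6.

The boundary map ∂_1: C_1 → C_0 sends each edge [p,q] (with p < q) to q − p. For instance
  ∂ce = e − c.
As a 6×12 matrix over Z this has rank 5, with invariant factors (1,1,1,1,1).

Boundary ∂_2: C_2 → C_1 sends each 2-simplex [p,q,r] to [q,r] − [p,r] + [p,q]. For instance
  ∂bde = de − be + bd,
  ∂adf = df − af + ad.
The resulting 12×6 matrix has rank 6, and its Smith normal form has invariant factors (1,1,1,1,1,1).

Computing H_k = (kernel of ∂_k) / (image of ∂_{k+1}):

  H_0: rank C_0 − rank ∂_1 = 6 − 5 = 1, and the invariant factors of ∂_1 are all 1, so H_0 ≅ Z.
  H_1: rank ker ∂_1 − rank ∂_2 = (12 − 5) − 6 = 1, and the invariant factors of ∂_2 are all 1, so H_1 ≅ Z.
  H_2: rank ker ∂_2 − rank ∂_3 = (6 − 6) − 0 = 0, and there is no ∂_3, so H_2 ≅ 0.

H_0 = Z,  H_1 = Z,  H_2 = 0.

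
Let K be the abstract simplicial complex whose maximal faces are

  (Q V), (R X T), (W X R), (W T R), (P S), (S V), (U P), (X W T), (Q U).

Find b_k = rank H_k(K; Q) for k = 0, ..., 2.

b_0 = 2, b_1 = 1, b_2 = 1.

K has 9 vertices, 11 edges, 4 triangles.
rank ∂_0 = 0, rank ∂_1 = 7 ⇒ b_0 = 9 − 0 − 7 = 2; all invariant factors of ∂_1 are 1 so no torsion. So H_0 = Z^2.
rank ∂_1 = 7, rank ∂_2 = 3 ⇒ b_1 = 11 − 7 − 3 = 1; all invariant factors of ∂_2 are 1 so no torsion. So H_1 = Z.
rank ∂_2 = 3, rank ∂_3 = 0 ⇒ b_2 = 4 − 3 − 0 = 1. So H_2 = Z.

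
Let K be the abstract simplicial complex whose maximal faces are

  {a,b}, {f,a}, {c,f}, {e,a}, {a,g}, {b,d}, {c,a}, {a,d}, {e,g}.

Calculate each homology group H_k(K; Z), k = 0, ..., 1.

H_0 ≅ Z,  H_1 ≅ Z^3.

We work with the vertex ordering a < b < c < d < e < f < g. The simplices of K, each written with vertices in increasing order, are:

  0-simplices (7): a, b, c, d, e, f, g
  1-simplices (9): ab, ac, ad, ae, af, ag, bd, cf, eg

giving chain groups C_0 ≅ Z^7, C_1 ≅ Z^9.

Boundary ∂_1: C_1 → C_0 is given by ∂[p,q] = [q] − [p].
The resulting 7×9 matrix has rank 6, and its Smith normal form has invariant factors (1,1,1,1,1,1).

Reading off H_k = ker ∂_k / im ∂_{k+1}:

  H_0: rank C_0 − rank ∂_1 = 7 − 6 = 1, and the invariant factors of ∂_1 are all 1, so H_0 ≅ Z.
  H_1: rank ker ∂_1 − rank ∂_2 = (9 − 6) − 0 = 3, and there is no ∂_2, so H_1 ≅ Z^3.

As a check, the Euler characteristic is 7 − 9 = -2, which agrees with 1 − 3 = -2.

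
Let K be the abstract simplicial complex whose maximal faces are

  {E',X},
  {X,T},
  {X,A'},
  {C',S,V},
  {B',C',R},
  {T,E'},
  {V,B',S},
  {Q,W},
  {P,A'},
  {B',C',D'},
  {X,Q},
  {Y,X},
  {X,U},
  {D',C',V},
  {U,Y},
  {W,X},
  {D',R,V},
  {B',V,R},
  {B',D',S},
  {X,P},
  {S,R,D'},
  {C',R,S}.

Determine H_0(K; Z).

H_0 = Z^2.

Take the total order P < Q < R < S < T < U < V < W < X < Y < A' < B' < C' < D' < E' on the vertex set. Then K (dimension 2) consists of the simplices:

  0-simplices (15): [P], [Q], [R], [S], [T], [U], [V], [W], [X], [Y], [A'], [B'], [C'], [D'], [E']
  1-simplices (27): (27 of them)
  2-simplices (10): [R,S,C'], [R,S,D'], [R,V,B'], [R,V,D'], [R,B',C'], [S,V,B'], [S,V,C'], [S,B',D'], [V,C',D'], [B',C',D']

so the chain groups are C_0 ≅ Z^15, C_1 ≅ Z^27, C_2 ≅ Z^10.

∂_1: C_1 → C_0 maps an edge to its endpoints' difference, ∂[p,q] = q − p. For instance
  ∂[P,X] = [X] − [P].
The resulting 15×27 matrix has rank 13, and its Smith normal form has invariant factors (1,1,1,1,1,1,1,1,1,1,1,1,1).

∂_2: C_2 → C_1 sends each 2-simplex [p,q,r] to [q,r] − [p,r] + [p,q]. For instance
  ∂[V,C',D'] = [C',D'] − [V,D'] + [V,C'],
  ∂[R,S,C'] = [S,C'] − [R,C'] + [R,S].
The resulting 27×10 matrix has rank 10, and its Smith normal form has invariant factors (1,1,1,1,1,1,1,1,1,2).

Reading off H_k = ker ∂_k / im ∂_{k+1}:

  H_0: rank C_0 − rank ∂_1 = 15 − 13 = 2, and the invariant factors of ∂_1 are all 1, so H_0 = Z^2.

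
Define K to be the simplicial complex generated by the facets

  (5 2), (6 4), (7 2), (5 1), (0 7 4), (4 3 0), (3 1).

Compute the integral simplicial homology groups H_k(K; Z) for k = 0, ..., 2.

H_0 = Z,  H_1 = Z,  H_2 = 0.

Fix the vertex order 0 < 1 < 2 < 3 < 4 < 5 < 6 < 7 and write every simplex with vertices in increasing order. Then dim K = 2 and the simplices of K are:

  0-simplices (8): [0], [1], [2], [3], [4], [5], [6], [7]
  1-simplices (10): [0,3], [0,4], [0,7], [1,3], [1,5], [2,5], [2,7], [3,4], [4,6], [4,7]
  2-simplices (2): [0,3,4], [0,4,7]

Hence C_0 ≅ Z^8, C_1 ≅ Z^10, C_2 ≅ Z^2.

The boundary map ∂_1: C_1 → C_0 sends each edge [p,q] (with p < q) to q − p. For instance
  ∂[0,7] = [7] − [0].
The resulting 8×10 matrix has rank 7, and its Smith normal form has invariant factors (1,1,1,1,1,1,1).

Boundary ∂_2: C_2 → C_1 acts by ∂[p,q,r] = [q,r] − [p,r] + [p,q]. For instance
  ∂[0,4,7] = [4,7] − [0,7] + [0,4],
  ∂[0,3,4] = [3,4] − [0,4] + [0,3].
As a 10×2 matrix over Z this has rank 2, with invariant factors (1,1).

Reading off H_k = ker ∂_k / im ∂_{k+1}:

  H_0: rank C_0 − rank ∂_1 = 8 − 7 = 1, and the invariant factors of ∂_1 are all 1, so H_0 ≅ Z.
  H_1: rank ker ∂_1 − rank ∂_2 = (10 − 7) − 2 = 1, and the invariant factors of ∂_2 are all 1, so H_1 ≅ Z.
  H_2: rank ker ∂_2 − rank ∂_3 = (2 − 2) − 0 = 0, and there is no ∂_3, so H_2 ≅ 0.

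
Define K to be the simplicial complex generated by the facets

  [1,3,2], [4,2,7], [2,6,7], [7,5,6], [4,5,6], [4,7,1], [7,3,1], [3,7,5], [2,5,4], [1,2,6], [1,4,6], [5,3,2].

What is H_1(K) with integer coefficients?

H_1 = Z/2.

Fix the vertex order 1 < 2 < 3 < 4 < 5 < 6 < 7 and write every simplex with vertices in increasing order. Then dim K = 2 and the simplices of K are:

  0-simplices (7): [1], [2], [3], [4], [5], [6], [7]
  1-simplices (18): [1,2], [1,3], [1,4], [1,6], [1,7], [2,3], [2,4], [2,5], [2,6], [2,7], [3,5], [3,7], [4,5], [4,6], [4,7], [5,6], [5,7], [6,7]
  2-simplices (12): [1,2,3], [1,2,6], [1,3,7], [1,4,6], [1,4,7], [2,3,5], [2,4,5], [2,4,7], [2,6,7], [3,5,7], [4,5,6], [5,6,7]

giving chain groups C_0 ≅ Z^7, C_1 ≅ Z^18, C_2 ≅ Z^12.

The boundary map ∂_1: C_1 → C_0 maps an edge to its endpoints' difference, ∂[p,q] = q − p.
As a 7×18 matrix over Z this has rank 6, with invariant factors (1,1,1,1,1,1).

The boundary map ∂_2: C_2 → C_1 maps a triangle to the signed sum of its edges. For instance
  ∂[1,3,7] = [3,7] − [1,7] + [1,3],
  ∂[5,6,7] = [6,7] − [5,7] + [5,6].
As a 18×12 matrix over Z this has rank 12, with invariant factors (1,1,1,1,1,1,1,1,1,1,1,2).

Computing H_k = (kernel of ∂_k) / (image of ∂_{k+1}):

  H_1: rank ker ∂_1 − rank ∂_2 = (18 − 6) − 12 = 0, and ∂_2 has invariant factor 2 > 1, so H_1 = Z/2.

(K is a triangulation of the real projective plane RP^2.)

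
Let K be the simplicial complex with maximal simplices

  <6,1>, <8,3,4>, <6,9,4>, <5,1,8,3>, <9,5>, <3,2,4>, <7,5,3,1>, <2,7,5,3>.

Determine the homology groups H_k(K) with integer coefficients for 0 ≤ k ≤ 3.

H_0 ≅ Z,  H_1 ≅ Z^2,  H_2 = 0,  H_3 = 0.

We work with the vertex ordering 1 < 2 < 3 < 4 < 5 < 6 < 7 < 8 < 9. The simplices of K, each written with vertices in increasing order, are:

  0-simplices (9): [1], [2], [3], [4], [5], [6], [7], [8], [9]
  1-simplices (20): [1,3], [1,5], [1,6], [1,7], [1,8], [2,3], [2,4], [2,5], [2,7], [3,4], [3,5], [3,7], [3,8], [4,6], [4,8], [4,9], [5,7], [5,8], [5,9], [6,9]
  2-simplices (13): [1,3,5], [1,3,7], [1,3,8], [1,5,7], [1,5,8], [2,3,4], [2,3,5], [2,3,7], [2,5,7], [3,4,8], [3,5,7], [3,5,8], [4,6,9]
  3-simplices (3): [1,3,5,7], [1,3,5,8], [2,3,5,7]

so the chain groups are C_0 ≅ Z^9, C_1 ≅ Z^20, C_2 ≅ Z^13, C_3 ≅ Z^3.

Boundary ∂_1: C_1 → C_0 is given by ∂[p,q] = [q] − [p].
This gives a 9×20 integer matrix of rank 8; reducing to Smith normal form yields diagonal entries (1,1,1,1,1,1,1,1).

Boundary ∂_2: C_2 → C_1 sends each 2-simplex [p,q,r] to [q,r] − [p,r] + [p,q]. For instance
  ∂[1,5,8] = [5,8] − [1,8] + [1,5],
  ∂[1,3,5] = [3,5] − [1,5] + [1,3].
This gives a 20×13 integer matrix of rank 10; reducing to Smith normal form yields diagonal entries (1,1,1,1,1,1,1,1,1,1).

The boundary map ∂_3: C_3 → C_2 sends each 3-simplex σ to the alternating sum Σ_i (−1)^i (σ with its i-th vertex removed). For instance
  ∂[1,3,5,7] = [3,5,7] − [1,5,7] + [1,3,7] − [1,3,5],
  ∂[2,3,5,7] = [3,5,7] − [2,5,7] + [2,3,7] − [2,3,5].
The 13×3 boundary matrix has rank 3 and Smith normal form diag(1,1,1).

Computing H_k = (kernel of ∂_k) / (image of ∂_{k+1}):

  H_0: rank C_0 − rank ∂_1 = 9 − 8 = 1, and the invariant factors of ∂_1 are all 1, so H_0 ≅ Z.
  H_1: rank ker ∂_1 − rank ∂_2 = (20 − 8) − 10 = 2, and the invariant factors of ∂_2 are all 1, so H_1 ≅ Z^2.
  H_2: rank ker ∂_2 − rank ∂_3 = (13 − 10) − 3 = 0, and the invariant factors of ∂_3 are all 1, so H_2 ≅ 0.
  H_3: rank ker ∂_3 − rank ∂_4 = (3 − 3) − 0 = 0, and there is no ∂_4, so H_3 ≅ 0.

As a check, the Euler characteristic is 9 − 20 + 13 − 3 = -1, which agrees with 1 − 2 + 0 − 0 = -1.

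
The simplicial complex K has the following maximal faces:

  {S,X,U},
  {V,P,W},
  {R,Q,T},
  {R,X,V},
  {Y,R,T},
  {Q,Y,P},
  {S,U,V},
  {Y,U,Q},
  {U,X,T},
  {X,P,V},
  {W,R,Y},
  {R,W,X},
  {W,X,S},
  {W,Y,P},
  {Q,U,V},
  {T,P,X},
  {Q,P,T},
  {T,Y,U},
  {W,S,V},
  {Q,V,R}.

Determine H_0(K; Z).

Order the vertices as P < Q < R < S < T < U < V < W < X < Y. Listing each simplex with vertices in this order, K has dimension 2 with simplices:

  0-simplices (10): P, Q, R, S, T, U, V, W, X, Y
  1-simplices (30): PQ, PT, PV, PW, PX, PY, QR, QT, QU, QV, QY, RT, RV, RW, RX, RY, SU, SV, SW, SX, TU, TX, TY, UV, UX, UY, VW, VX, WX, WY
  2-simplices (20): PQT, PQY, PTX, PVW, PVX, PWY, QRT, QRV, QUV, QUY, RTY, RVX, RWX, RWY, SUV, SUX, SVW, SWX, TUX, TUY

giving chain groups C_0 ≅ Z^10, C_1 ≅ Z^30, C_2 ≅ Z^20.

∂_1: C_1 → C_0 is given by ∂[p,q] = [q] − [p].
As a 10×30 matrix over Z this has rank 9, with invariant factors (1,1,1,1,1,1,1,1,1).

∂_2: C_2 → C_1 acts by ∂[p,q,r] = [q,r] − [p,r] + [p,q]. For instance
  ∂PQY = QY − PY + PQ,
  ∂TUX = UX − TX + TU.
This gives a 30×20 integer matrix of rank 20; reducing to Smith normal form yields diagonal entries (1,1,1,1,1,1,1,1,1,1,1,1,1,1,1,1,1,1,1,2).

Reading off H_k = ker ∂_k / im ∂_{k+1}:

  H_0: rank C_0 − rank ∂_1 = 10 − 9 = 1, and the invariant factors of ∂_1 are all 1, so H_0 = Z.

H_0 ≅ Z.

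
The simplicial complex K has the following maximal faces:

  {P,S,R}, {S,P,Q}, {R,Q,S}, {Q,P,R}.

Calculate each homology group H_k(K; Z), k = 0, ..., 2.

K has 4 vertices, 6 edges, 4 triangles.
rank ∂_0 = 0, rank ∂_1 = 3 ⇒ b_0 = 4 − 0 − 3 = 1; all invariant factors of ∂_1 are 1 so no torsion. So H_0 ≅ Z.
rank ∂_1 = 3, rank ∂_2 = 3 ⇒ b_1 = 6 − 3 − 3 = 0; all invariant factors of ∂_2 are 1 so no torsion. So H_1 ≅ 0.
rank ∂_2 = 3, rank ∂_3 = 0 ⇒ b_2 = 4 − 3 − 0 = 1. So H_2 ≅ Z.

H_0 = Z,  H_1 = 0,  H_2 = Z.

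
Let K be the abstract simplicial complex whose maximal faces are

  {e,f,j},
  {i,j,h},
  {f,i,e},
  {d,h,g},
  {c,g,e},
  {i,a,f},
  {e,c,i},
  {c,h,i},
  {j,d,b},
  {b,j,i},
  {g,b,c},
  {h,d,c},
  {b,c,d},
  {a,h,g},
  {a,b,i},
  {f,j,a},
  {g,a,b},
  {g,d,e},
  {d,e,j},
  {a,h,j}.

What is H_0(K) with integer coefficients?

H_0 ≅ Z.

Take the total order a < b < c < d < e < f < g < h < i < j on the vertex set. Then K (dimension 2) consists of the simplices:

  0-simplices (10): a, b, c, d, e, f, g, h, i, j
  1-simplices (30): ab, af, ag, ah, ai, aj, bc, bd, bg, bi, bj, cd, ce, cg, ch, ci, de, dg, dh, dj, ef, eg, ei, ej, fi, fj, gh, hi, hj, ij
  2-simplices (20): abg, abi, afi, afj, agh, ahj, bcd, bcg, bdj, bij, cdh, ceg, cei, chi, deg, dej, dgh, efi, efj, hij

Hence C_0 ≅ Z^10, C_1 ≅ Z^30, C_2 ≅ Z^20.

Boundary ∂_1: C_1 → C_0 sends each edge [p,q] (with p < q) to q − p. For instance
  ∂eg = g − e.
This gives a 10×30 integer matrix of rank 9; reducing to Smith normal form yields diagonal entries (1,1,1,1,1,1,1,1,1).

The boundary map ∂_2: C_2 → C_1 acts by ∂[p,q,r] = [q,r] − [p,r] + [p,q]. For instance
  ∂dej = ej − dj + de,
  ∂efj = fj − ej + ef.
The resulting 30×20 matrix has rank 20, and its Smith normal form has invariant factors (1,1,1,1,1,1,1,1,1,1,1,1,1,1,1,1,1,1,1,2).

Reading off H_k = ker ∂_k / im ∂_{k+1}:

  H_0: rank C_0 − rank ∂_1 = 10 − 9 = 1, and the invariant factors of ∂_1 are all 1, so H_0 ≅ Z.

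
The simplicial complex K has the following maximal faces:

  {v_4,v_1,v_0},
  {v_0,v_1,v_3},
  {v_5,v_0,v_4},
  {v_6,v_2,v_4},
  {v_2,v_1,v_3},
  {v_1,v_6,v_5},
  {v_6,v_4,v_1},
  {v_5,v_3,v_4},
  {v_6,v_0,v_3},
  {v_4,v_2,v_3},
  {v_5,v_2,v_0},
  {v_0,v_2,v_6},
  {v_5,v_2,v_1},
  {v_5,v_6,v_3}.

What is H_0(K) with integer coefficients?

Take the total order v_0 < v_1 < v_2 < v_3 < v_4 < v_5 < v_6 on the vertex set. Then K (dimension 2) consists of the simplices:

  0-simplices (7): [v_0], [v_1], [v_2], [v_3], [v_4], [v_5], [v_6]
  1-simplices (21): (21 of them)
  2-simplices (14): (14 of them)

so the chain groups are C_0 ≅ Z^7, C_1 ≅ Z^21, C_2 ≅ Z^14.

∂_1: C_1 → C_0 maps an edge to its endpoints' difference, ∂[p,q] = q − p. For instance
  ∂[v_3,v_4] = [v_4] − [v_3].
The 7×21 boundary matrix has rank 6 and Smith normal form diag(1,1,1,1,1,1).

∂_2: C_2 → C_1 sends each 2-simplex [p,q,r] to [q,r] − [p,r] + [p,q]. For instance
  ∂[v_0,v_1,v_4] = [v_1,v_4] − [v_0,v_4] + [v_0,v_1],
  ∂[v_1,v_4,v_6] = [v_4,v_6] − [v_1,v_6] + [v_1,v_4].
This gives a 21×14 integer matrix of rank 13; reducing to Smith normal form yields diagonal entries (1,1,1,1,1,1,1,1,1,1,1,1,1).

From H_k ≅ ker(∂_k) / im(∂_{k+1}) we obtain:

  H_0: rank C_0 − rank ∂_1 = 7 − 6 = 1, and the invariant factors of ∂_1 are all 1, so H_0 = Z.

(K is a triangulation of the torus T^2.)

H_0 = Z.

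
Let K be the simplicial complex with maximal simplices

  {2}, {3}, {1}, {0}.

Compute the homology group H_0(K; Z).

H_0 ≅ Z^4.

We work with the vertex ordering 0 < 1 < 2 < 3. The simplices of K, each written with vertices in increasing order, are:

  0-simplices (4): [0], [1], [2], [3]

Hence C_0 ≅ Z^4.

Reading off H_k = ker ∂_k / im ∂_{k+1}:

  H_0: rank C_0 − rank ∂_1 = 4 − 0 = 4, and there is no ∂_1, so H_0 = Z^4.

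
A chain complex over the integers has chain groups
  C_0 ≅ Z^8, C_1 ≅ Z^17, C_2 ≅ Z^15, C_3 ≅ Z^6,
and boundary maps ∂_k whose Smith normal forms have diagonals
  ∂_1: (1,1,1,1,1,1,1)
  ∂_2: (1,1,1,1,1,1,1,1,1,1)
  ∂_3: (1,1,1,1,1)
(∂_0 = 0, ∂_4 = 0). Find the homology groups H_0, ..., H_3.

H_0 ≅ Z,  H_1 = 0,  H_2 = 0,  H_3 ≅ Z.

H_0: b_0 = 8 − 0 − 7 = 1; torsion from ∂_1 factors > 1: none. So H_0 ≅ Z.
H_1: b_1 = 17 − 7 − 10 = 0; torsion from ∂_2 factors > 1: none. So H_1 ≅ 0.
H_2: b_2 = 15 − 10 − 5 = 0; torsion from ∂_3 factors > 1: none. So H_2 ≅ 0.
H_3: b_3 = 6 − 5 − 0 = 1; torsion from ∂_4 factors > 1: none. So H_3 ≅ Z.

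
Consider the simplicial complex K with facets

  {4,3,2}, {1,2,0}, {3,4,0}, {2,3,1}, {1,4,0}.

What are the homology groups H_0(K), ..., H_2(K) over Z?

Take the total order 0 < 1 < 2 < 3 < 4 on the vertex set. Then K (dimension 2) consists of the simplices:

  0-simplices (5): [0], [1], [2], [3], [4]
  1-simplices (10): [0,1], [0,2], [0,3], [0,4], [1,2], [1,3], [1,4], [2,3], [2,4], [3,4]
  2-simplices (5): [0,1,2], [0,1,4], [0,3,4], [1,2,3], [2,3,4]

giving chain groups C_0 ≅ Z^5, C_1 ≅ Z^10, C_2 ≅ Z^5.

∂_1: C_1 → C_0 is given by ∂[p,q] = [q] − [p]. For instance
  ∂[0,4] = [4] − [0].
The resulting 5×10 matrix has rank 4, and its Smith normal form has invariant factors (1,1,1,1).

∂_2: C_2 → C_1 sends each 2-simplex [p,q,r] to [q,r] − [p,r] + [p,q]. For instance
  ∂[1,2,3] = [2,3] − [1,3] + [1,2],
  ∂[0,1,2] = [1,2] − [0,2] + [0,1].
The 10×5 boundary matrix has rank 5 and Smith normal form diag(1,1,1,1,1).

Computing H_k = (kernel of ∂_k) / (image of ∂_{k+1}):

  H_0: rank C_0 − rank ∂_1 = 5 − 4 = 1, and the invariant factors of ∂_1 are all 1, so H_0 ≅ Z.
  H_1: rank ker ∂_1 − rank ∂_2 = (10 − 4) − 5 = 1, and the invariant factors of ∂_2 are all 1, so H_1 ≅ Z.
  H_2: rank ker ∂_2 − rank ∂_3 = (5 − 5) − 0 = 0, and there is no ∂_3, so H_2 ≅ 0.

(K is a triangulation of the Möbius band.)

H_0 ≅ Z,  H_1 ≅ Z,  H_2 = 0.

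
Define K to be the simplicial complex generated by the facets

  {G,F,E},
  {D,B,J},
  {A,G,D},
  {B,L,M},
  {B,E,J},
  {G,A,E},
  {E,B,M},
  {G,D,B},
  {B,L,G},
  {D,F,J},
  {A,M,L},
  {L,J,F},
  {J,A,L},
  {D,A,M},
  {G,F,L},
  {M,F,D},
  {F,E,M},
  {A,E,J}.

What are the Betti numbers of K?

b_0 = 1, b_1 = 2, b_2 = 1.

Order the vertices as A < B < D < E < F < G < J < L < M. Listing each simplex with vertices in this order, K has dimension 2 with simplices:

  0-simplices (9): A, B, D, E, F, G, J, L, M
  1-simplices (27): AD, AE, AG, AJ, AL, AM, BD, BE, BG, BJ, BL, BM, DF, DG, DJ, DM, EF, EG, EJ, EM, FG, FJ, FL, FM, GL, JL, LM
  2-simplices (18): ADG, ADM, AEG, AEJ, AJL, ALM, BDG, BDJ, BEJ, BEM, BGL, BLM, DFJ, DFM, EFG, EFM, FGL, FJL

giving chain groups C_0 ≅ Z^9, C_1 ≅ Z^27, C_2 ≅ Z^18.

Boundary ∂_1: C_1 → C_0 is given by ∂[p,q] = [q] − [p].
The 9×27 boundary matrix has rank 8 and Smith normal form diag(1,1,1,1,1,1,1,1).

The boundary map ∂_2: C_2 → C_1 acts by ∂[p,q,r] = [q,r] − [p,r] + [p,q]. For instance
  ∂BDJ = DJ − BJ + BD,
  ∂DFM = FM − DM + DF.
This gives a 27×18 integer matrix of rank 17; reducing to Smith normal form yields diagonal entries (1,1,1,1,1,1,1,1,1,1,1,1,1,1,1,1,1).

Reading off H_k = ker ∂_k / im ∂_{k+1}:

  H_0: rank C_0 − rank ∂_1 = 9 − 8 = 1, and the invariant factors of ∂_1 are all 1, so H_0 = Z.
  H_1: rank ker ∂_1 − rank ∂_2 = (27 − 8) − 17 = 2, and the invariant factors of ∂_2 are all 1, so H_1 = Z^2.
  H_2: rank ker ∂_2 − rank ∂_3 = (18 − 17) − 0 = 1, and there is no ∂_3, so H_2 = Z.

Hence the Betti numbers are b_0 = 1, b_1 = 2, b_2 = 1.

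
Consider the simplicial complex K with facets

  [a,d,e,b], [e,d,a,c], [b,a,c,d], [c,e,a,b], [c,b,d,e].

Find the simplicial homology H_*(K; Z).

We work with the vertex ordering a < b < c < d < e. The simplices of K, each written with vertices in increasing order, are:

  0-simplices (5): a, b, c, d, e
  1-simplices (10): ab, ac, ad, ae, bc, bd, be, cd, ce, de
  2-simplices (10): abc, abd, abe, acd, ace, ade, bcd, bce, bde, cde
  3-simplices (5): abcd, abce, abde, acde, bcde

so the chain groups are C_0 ≅ Z^5, C_1 ≅ Z^10, C_2 ≅ Z^10, C_3 ≅ Z^5.

Boundary ∂_1: C_1 → C_0 maps an edge to its endpoints' difference, ∂[p,q] = q − p. For instance
  ∂de = e − d.
The resulting 5×10 matrix has rank 4, and its Smith normal form has invariant factors (1,1,1,1).

∂_2: C_2 → C_1 acts by ∂[p,q,r] = [q,r] − [p,r] + [p,q]. For instance
  ∂bce = ce − be + bc,
  ∂acd = cd − ad + ac.
The 10×10 boundary matrix has rank 6 and Smith normal form diag(1,1,1,1,1,1).

Boundary ∂_3: C_3 → C_2 sends each 3-simplex σ to the alternating sum Σ_i (−1)^i (σ with its i-th vertex removed). For instance
  ∂abcd = bcd − acd + abd − abc,
  ∂abde = bde − ade + abe − abd.
The resulting 10×5 matrix has rank 4, and its Smith normal form has invariant factors (1,1,1,1).

From H_k ≅ ker(∂_k) / im(∂_{k+1}) we obtain:

  H_0: rank C_0 − rank ∂_1 = 5 − 4 = 1, and the invariant factors of ∂_1 are all 1, so H_0 ≅ Z.
  H_1: rank ker ∂_1 − rank ∂_2 = (10 − 4) − 6 = 0, and the invariant factors of ∂_2 are all 1, so H_1 ≅ 0.
  H_2: rank ker ∂_2 − rank ∂_3 = (10 − 6) − 4 = 0, and the invariant factors of ∂_3 are all 1, so H_2 ≅ 0.
  H_3: rank ker ∂_3 − rank ∂_4 = (5 − 4) − 0 = 1, and there is no ∂_4, so H_3 ≅ Z.

As a check, the Euler characteristic is 5 − 10 + 10 − 5 = 0, which agrees with 1 − 0 + 0 − 1 = 0.

H_0 = Z,  H_1 = 0,  H_2 = 0,  H_3 = Z.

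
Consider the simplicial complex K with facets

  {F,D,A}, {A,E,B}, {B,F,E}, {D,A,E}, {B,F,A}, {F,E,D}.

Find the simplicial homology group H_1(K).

Take the total order A < B < D < E < F on the vertex set. Then K (dimension 2) consists of the simplices:

  0-simplices (5): A, B, D, E, F
  1-simplices (9): AB, AD, AE, AF, BE, BF, DE, DF, EF
  2-simplices (6): ABE, ABF, ADE, ADF, BEF, DEF

Hence C_0 ≅ Z^5, C_1 ≅ Z^9, C_2 ≅ Z^6.

∂_1: C_1 → C_0 is given by ∂[p,q] = [q] − [p]. For instance
  ∂AB = B − A.
The 5×9 boundary matrix has rank 4 and Smith normal form diag(1,1,1,1).

∂_2: C_2 → C_1 acts by ∂[p,q,r] = [q,r] − [p,r] + [p,q]. For instance
  ∂BEF = EF − BF + BE,
  ∂DEF = EF − DF + DE.
The resulting 9×6 matrix has rank 5, and its Smith normal form has invariant factors (1,1,1,1,1).

Now H_k = ker ∂_k / im ∂_{k+1}, so:

  H_1: rank ker ∂_1 − rank ∂_2 = (9 − 4) − 5 = 0, and the invariant factors of ∂_2 are all 1, so H_1 ≅ 0.

(K is a triangulation of the 2-sphere S^2.)

H_1 = 0.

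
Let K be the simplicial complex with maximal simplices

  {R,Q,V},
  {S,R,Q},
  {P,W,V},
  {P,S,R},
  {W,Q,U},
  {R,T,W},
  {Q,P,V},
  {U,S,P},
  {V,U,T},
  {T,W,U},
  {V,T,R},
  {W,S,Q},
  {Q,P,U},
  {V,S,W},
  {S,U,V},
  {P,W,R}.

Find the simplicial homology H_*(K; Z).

H_0 = Z,  H_1 = Z^2,  H_2 = Z.

Fix the vertex order P < Q < R < S < T < U < V < W and write every simplex with vertices in increasing order. Then dim K = 2 and the simplices of K are:

  0-simplices (8): P, Q, R, S, T, U, V, W
  1-simplices (24): PQ, PR, PS, PU, PV, PW, QR, QS, QU, QV, QW, RS, RT, RV, RW, SU, SV, SW, TU, TV, TW, UV, UW, VW
  2-simplices (16): PQU, PQV, PRS, PRW, PSU, PVW, QRS, QRV, QSW, QUW, RTV, RTW, SUV, SVW, TUV, TUW

giving chain groups C_0 ≅ Z^8, C_1 ≅ Z^24, C_2 ≅ Z^16.

Boundary ∂_1: C_1 → C_0 maps an edge to its endpoints' difference, ∂[p,q] = q − p. For instance
  ∂QW = W − Q.
The resulting 8×24 matrix has rank 7, and its Smith normal form has invariant factors (1,1,1,1,1,1,1).

∂_2: C_2 → C_1 acts by ∂[p,q,r] = [q,r] − [p,r] + [p,q]. For instance
  ∂QRS = RS − QS + QR,
  ∂QSW = SW − QW + QS.
This gives a 24×16 integer matrix of rank 15; reducing to Smith normal form yields diagonal entries (1,1,1,1,1,1,1,1,1,1,1,1,1,1,1).

Reading off H_k = ker ∂_k / im ∂_{k+1}:

  H_0: rank C_0 − rank ∂_1 = 8 − 7 = 1, and the invariant factors of ∂_1 are all 1, so H_0 ≅ Z.
  H_1: rank ker ∂_1 − rank ∂_2 = (24 − 7) − 15 = 2, and the invariant factors of ∂_2 are all 1, so H_1 ≅ Z^2.
  H_2: rank ker ∂_2 − rank ∂_3 = (16 − 15) − 0 = 1, and there is no ∂_3, so H_2 ≅ Z.

As a check, the Euler characteristic is 8 − 24 + 16 = 0, which agrees with 1 − 2 + 1 = 0.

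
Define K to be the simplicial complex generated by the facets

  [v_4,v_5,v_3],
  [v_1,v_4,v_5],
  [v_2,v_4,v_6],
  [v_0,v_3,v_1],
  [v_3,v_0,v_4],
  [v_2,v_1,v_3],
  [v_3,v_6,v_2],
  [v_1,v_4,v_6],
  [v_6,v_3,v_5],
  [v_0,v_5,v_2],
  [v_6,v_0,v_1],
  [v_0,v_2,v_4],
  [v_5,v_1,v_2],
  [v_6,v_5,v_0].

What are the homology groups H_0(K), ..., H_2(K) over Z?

We work with the vertex ordering v_0 < v_1 < v_2 < v_3 < v_4 < v_5 < v_6. The simplices of K, each written with vertices in increasing order, are:

  0-simplices (7): [v_0], [v_1], [v_2], [v_3], [v_4], [v_5], [v_6]
  1-simplices (21): (21 of them)
  2-simplices (14): (14 of them)

so the chain groups are C_0 ≅ Z^7, C_1 ≅ Z^21, C_2 ≅ Z^14.

The boundary map ∂_1: C_1 → C_0 sends each edge [p,q] (with p < q) to q − p.
The 7×21 boundary matrix has rank 6 and Smith normal form diag(1,1,1,1,1,1).

The boundary map ∂_2: C_2 → C_1 maps a triangle to the signed sum of its edges. For instance
  ∂[v_2,v_3,v_6] = [v_3,v_6] − [v_2,v_6] + [v_2,v_3],
  ∂[v_1,v_2,v_3] = [v_2,v_3] − [v_1,v_3] + [v_1,v_2].
The 21×14 boundary matrix has rank 13 and Smith normal form diag(1,1,1,1,1,1,1,1,1,1,1,1,1).

Reading off H_k = ker ∂_k / im ∂_{k+1}:

  H_0: rank C_0 − rank ∂_1 = 7 − 6 = 1, and the invariant factors of ∂_1 are all 1, so H_0 ≅ Z.
  H_1: rank ker ∂_1 − rank ∂_2 = (21 − 6) − 13 = 2, and the invariant factors of ∂_2 are all 1, so H_1 ≅ Z^2.
  H_2: rank ker ∂_2 − rank ∂_3 = (14 − 13) − 0 = 1, and there is no ∂_3, so H_2 ≅ Z.

H_0 = Z,  H_1 = Z^2,  H_2 = Z.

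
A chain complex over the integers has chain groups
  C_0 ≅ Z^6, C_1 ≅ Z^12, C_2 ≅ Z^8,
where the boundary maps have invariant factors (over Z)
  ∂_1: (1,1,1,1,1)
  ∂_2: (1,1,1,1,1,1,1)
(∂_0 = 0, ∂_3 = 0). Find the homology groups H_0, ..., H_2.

H_0 ≅ Z,  H_1 = 0,  H_2 ≅ Z.

H_0: b_0 = 6 − 0 − 5 = 1; torsion from ∂_1 factors > 1: none. So H_0 ≅ Z.
H_1: b_1 = 12 − 5 − 7 = 0; torsion from ∂_2 factors > 1: none. So H_1 ≅ 0.
H_2: b_2 = 8 − 7 − 0 = 1; torsion from ∂_3 factors > 1: none. So H_2 ≅ Z.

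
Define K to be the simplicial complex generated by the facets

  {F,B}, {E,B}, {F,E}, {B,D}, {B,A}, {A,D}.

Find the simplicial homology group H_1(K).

Fix the vertex order A < B < D < E < F and write every simplex with vertices in increasing order. Then dim K = 1 and the simplices of K are:

  0-simplices (5): A, B, D, E, F
  1-simplices (6): AB, AD, BD, BE, BF, EF

giving chain groups C_0 ≅ Z^5, C_1 ≅ Z^6.

The boundary map ∂_1: C_1 → C_0 is given by ∂[p,q] = [q] − [p].
The 5×6 boundary matrix has rank 4 and Smith normal form diag(1,1,1,1).

From H_k ≅ ker(∂_k) / im(∂_{k+1}) we obtain:

  H_1: rank ker ∂_1 − rank ∂_2 = (6 − 4) − 0 = 2, and there is no ∂_2, so H_1 ≅ Z^2.

H_1 = Z^2.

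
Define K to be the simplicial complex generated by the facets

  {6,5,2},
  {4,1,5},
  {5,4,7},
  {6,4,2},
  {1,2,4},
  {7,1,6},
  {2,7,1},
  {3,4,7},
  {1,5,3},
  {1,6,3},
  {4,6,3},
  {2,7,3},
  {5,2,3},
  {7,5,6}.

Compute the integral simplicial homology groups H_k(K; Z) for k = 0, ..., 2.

H_0 = Z,  H_1 = Z^2,  H_2 = Z.

Take the total order 1 < 2 < 3 < 4 < 5 < 6 < 7 on the vertex set. Then K (dimension 2) consists of the simplices:

  0-simplices (7): [1], [2], [3], [4], [5], [6], [7]
  1-simplices (21): [1,2], [1,3], [1,4], [1,5], [1,6], [1,7], [2,3], [2,4], [2,5], [2,6], [2,7], [3,4], [3,5], [3,6], [3,7], [4,5], [4,6], [4,7], [5,6], [5,7], [6,7]
  2-simplices (14): [1,2,4], [1,2,7], [1,3,5], [1,3,6], [1,4,5], [1,6,7], [2,3,5], [2,3,7], [2,4,6], [2,5,6], [3,4,6], [3,4,7], [4,5,7], [5,6,7]

so the chain groups are C_0 ≅ Z^7, C_1 ≅ Z^21, C_2 ≅ Z^14.

The boundary map ∂_1: C_1 → C_0 maps an edge to its endpoints' difference, ∂[p,q] = q − p. For instance
  ∂[2,4] = [4] − [2].
The resulting 7×21 matrix has rank 6, and its Smith normal form has invariant factors (1,1,1,1,1,1).

∂_2: C_2 → C_1 acts by ∂[p,q,r] = [q,r] − [p,r] + [p,q]. For instance
  ∂[2,4,6] = [4,6] − [2,6] + [2,4],
  ∂[2,5,6] = [5,6] − [2,6] + [2,5].
As a 21×14 matrix over Z this has rank 13, with invariant factors (1,1,1,1,1,1,1,1,1,1,1,1,1).

Reading off H_k = ker ∂_k / im ∂_{k+1}:

  H_0: rank C_0 − rank ∂_1 = 7 − 6 = 1, and the invariant factors of ∂_1 are all 1, so H_0 = Z.
  H_1: rank ker ∂_1 − rank ∂_2 = (21 − 6) − 13 = 2, and the invariant factors of ∂_2 are all 1, so H_1 = Z^2.
  H_2: rank ker ∂_2 − rank ∂_3 = (14 − 13) − 0 = 1, and there is no ∂_3, so H_2 = Z.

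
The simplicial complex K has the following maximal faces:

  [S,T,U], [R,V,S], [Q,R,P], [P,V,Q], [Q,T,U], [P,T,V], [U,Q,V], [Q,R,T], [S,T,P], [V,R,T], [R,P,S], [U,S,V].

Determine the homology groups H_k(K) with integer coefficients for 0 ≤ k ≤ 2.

Order the vertices as P < Q < R < S < T < U < V. Listing each simplex with vertices in this order, K has dimension 2 with simplices:

  0-simplices (7): P, Q, R, S, T, U, V
  1-simplices (18): PQ, PR, PS, PT, PV, QR, QT, QU, QV, RS, RT, RV, ST, SU, SV, TU, TV, UV
  2-simplices (12): PQR, PQV, PRS, PST, PTV, QRT, QTU, QUV, RSV, RTV, STU, SUV

Hence C_0 ≅ Z^7, C_1 ≅ Z^18, C_2 ≅ Z^12.

∂_1: C_1 → C_0 sends each edge [p,q] (with p < q) to q − p.
The resulting 7×18 matrix has rank 6, and its Smith normal form has invariant factors (1,1,1,1,1,1).

The boundary map ∂_2: C_2 → C_1 acts by ∂[p,q,r] = [q,r] − [p,r] + [p,q]. For instance
  ∂QRT = RT − QT + QR,
  ∂RTV = TV − RV + RT.
This gives a 18×12 integer matrix of rank 12; reducing to Smith normal form yields diagonal entries (1,1,1,1,1,1,1,1,1,1,1,2).

From H_k ≅ ker(∂_k) / im(∂_{k+1}) we obtain:

  H_0: rank C_0 − rank ∂_1 = 7 − 6 = 1, and the invariant factors of ∂_1 are all 1, so H_0 ≅ Z.
  H_1: rank ker ∂_1 − rank ∂_2 = (18 − 6) − 12 = 0, and ∂_2 has invariant factor 2 > 1, so H_1 ≅ Z_2.
  H_2: rank ker ∂_2 − rank ∂_3 = (12 − 12) − 0 = 0, and there is no ∂_3, so H_2 ≅ 0.

As a check, the Euler characteristic is 7 − 18 + 12 = 1, which agrees with 1 − 0 + 0 = 1.

H_0 = Z,  H_1 = Z_2,  H_2 = 0.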